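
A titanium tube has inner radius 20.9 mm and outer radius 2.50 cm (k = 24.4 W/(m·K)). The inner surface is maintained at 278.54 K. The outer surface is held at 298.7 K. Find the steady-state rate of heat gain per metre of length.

Q' = 2πk·ΔT/ln(r₂/r₁) = 2π × 24.4 × 20.16 / ln(0.0250/0.0209) = 17300 W/m

Q' = 17.3 kW/m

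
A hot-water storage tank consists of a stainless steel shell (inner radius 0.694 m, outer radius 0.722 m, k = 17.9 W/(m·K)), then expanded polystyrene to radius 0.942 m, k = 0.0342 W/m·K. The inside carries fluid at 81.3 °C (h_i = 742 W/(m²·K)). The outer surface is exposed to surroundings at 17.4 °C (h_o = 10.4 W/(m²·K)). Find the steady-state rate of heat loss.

Series thermal resistances, inner to outer:
  R_conv,in = 1/(4πr²h) = 1/(4π·0.694²·742) = 2.227×10^-4 K/W
  R_stainless steel = (1/0.694 − 1/0.722)/(4πk) = 0.05588/(4π·17.9) = 2.484×10^-4 K/W
  R_expanded polystyrene = (1/0.722 − 1/0.942)/(4πk) = 0.3235/(4π·0.0342) = 0.7527 K/W
  R_conv,out = 1/(4πr²h) = 1/(4π·0.942²·10.4) = 0.008623 K/W
ΣR = 2.227×10^-4 + 2.484×10^-4 + 0.7527 + 0.008623 = 0.7618 K/W
Q = ΔT/ΣR = (81.3 °C − 17.4 °C)/0.7618 = 83.9 W

Q = 83.9 W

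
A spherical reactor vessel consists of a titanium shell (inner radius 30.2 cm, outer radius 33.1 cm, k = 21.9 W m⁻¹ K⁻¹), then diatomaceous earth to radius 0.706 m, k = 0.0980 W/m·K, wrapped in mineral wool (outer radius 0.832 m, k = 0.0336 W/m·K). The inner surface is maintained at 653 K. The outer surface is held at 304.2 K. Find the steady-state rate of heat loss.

Resistance network (inner→outer):
  R_titanium = (1/0.302 − 1/0.331)/(4πk) = 0.2901/(4π·21.9) = 0.001054 K/W
  R_diatomaceous earth = (1/0.331 − 1/0.706)/(4πk) = 1.605/(4π·0.0980) = 1.303 K/W
  R_mineral wool = (1/0.706 − 1/0.832)/(4πk) = 0.2145/(4π·0.0336) = 0.5080 K/W
ΣR = 0.001054 + 1.303 + 0.5080 = 1.812 K/W
Q = ΔT/ΣR = (653 K − 304.2 K)/1.812 = 192 W

Q = 192 W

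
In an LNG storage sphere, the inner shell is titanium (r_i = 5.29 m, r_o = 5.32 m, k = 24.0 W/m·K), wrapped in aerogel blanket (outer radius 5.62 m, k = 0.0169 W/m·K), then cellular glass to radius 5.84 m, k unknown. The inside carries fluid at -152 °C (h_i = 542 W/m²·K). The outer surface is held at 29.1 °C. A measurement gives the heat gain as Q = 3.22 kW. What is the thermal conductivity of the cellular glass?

ΣR = ΔT/Q = |-152 − 29.1|/3220 = 0.05624 K/W
Known resistances:
  R_conv,in = 1/(4πr²h) = 1/(4π·5.29²·542) = 5.247×10^-6 K/W
  R_titanium = (1/5.29 − 1/5.32)/(4πk) = 0.001066/(4π·24.0) = 3.535×10^-6 K/W
  R_aerogel blanket = (1/5.32 − 1/5.62)/(4πk) = 0.01003/(4π·0.0169) = 0.04725 K/W
R_cellular glass = ΣR − ΣR_known = 0.05624 − 0.04726 = 0.008980 K/W
(1/r₁−1/r₂)/(4πk) = 0.008980 ⇒ k = 0.006703/(4π·0.008980) = 0.0594 W/m·K

k = 0.0594 W/m·K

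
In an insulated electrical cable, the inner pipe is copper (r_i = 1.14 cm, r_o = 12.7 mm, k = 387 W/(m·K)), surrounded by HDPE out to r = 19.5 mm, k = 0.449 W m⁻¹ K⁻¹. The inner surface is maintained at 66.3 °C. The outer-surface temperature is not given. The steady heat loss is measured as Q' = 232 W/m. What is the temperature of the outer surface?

T_out = 31.0 °C

Series resistances:
  R'_copper = ln(0.0127/0.0114)/(2πk) = 0.1080/(2π·387) = 4.441×10^-5 m·K/W
  R'_HDPE = ln(0.0195/0.0127)/(2πk) = 0.4288/(2π·0.449) = 0.1520 m·K/W
ΣR = 0.1520 m·K/W
ΔT = Q'·ΣR = 232 × 0.1520 = 35.26 K
Heat flows outward, so T_out = T_in − ΔT = 66.3 − 35.26 = 31.0 °C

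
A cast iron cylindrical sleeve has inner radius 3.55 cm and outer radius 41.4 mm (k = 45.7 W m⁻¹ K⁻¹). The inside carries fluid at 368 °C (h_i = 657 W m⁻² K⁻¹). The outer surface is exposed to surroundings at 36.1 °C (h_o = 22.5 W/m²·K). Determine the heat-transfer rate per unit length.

Q' = 1860 W/m

Series thermal resistances, inner to outer:
  R'_conv,in = 1/(2πr h) = 1/(2π·0.0355·657) = 0.006824 m·K/W
  R'_cast iron = ln(0.0414/0.0355)/(2πk) = 0.1537/(2π·45.7) = 5.354×10^-4 m·K/W
  R'_conv,out = 1/(2πr h) = 1/(2π·0.0414·22.5) = 0.1709 m·K/W
ΣR = 0.006824 + 5.354×10^-4 + 0.1709 = 0.1783 m·K/W
Q' = ΔT/ΣR = (368 °C − 36.1 °C)/0.1783 = 1860 W/m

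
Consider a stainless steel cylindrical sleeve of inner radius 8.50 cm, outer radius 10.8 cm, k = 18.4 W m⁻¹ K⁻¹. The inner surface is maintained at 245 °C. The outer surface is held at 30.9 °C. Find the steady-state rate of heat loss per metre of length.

Q' = 103 kW/m

Q' = 2πk·ΔT/ln(r₂/r₁) = 2π × 18.4 × 214.1 / ln(0.108/0.0850) = 1.03×10^5 W/m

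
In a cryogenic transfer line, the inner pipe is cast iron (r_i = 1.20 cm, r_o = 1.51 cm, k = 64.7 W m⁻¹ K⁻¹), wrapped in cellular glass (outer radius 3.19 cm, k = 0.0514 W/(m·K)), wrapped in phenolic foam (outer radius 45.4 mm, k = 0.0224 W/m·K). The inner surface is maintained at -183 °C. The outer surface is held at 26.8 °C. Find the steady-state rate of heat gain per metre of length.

Series thermal resistances, inner to outer:
  R'_cast iron = ln(0.0151/0.0120)/(2πk) = 0.2298/(2π·64.7) = 5.653×10^-4 m·K/W
  R'_cellular glass = ln(0.0319/0.0151)/(2πk) = 0.7479/(2π·0.0514) = 2.316 m·K/W
  R'_phenolic foam = ln(0.0454/0.0319)/(2πk) = 0.3529/(2π·0.0224) = 2.507 m·K/W
ΣR = 5.653×10^-4 + 2.316 + 2.507 = 4.824 m·K/W
Q' = ΔT/ΣR = (-183 °C − 26.8 °C)/4.824 = -43.5 W/m
(Negative Q' ⇒ heat flows inward; heat gain = 43.5 W/m.)

Q' = 43.5 W/m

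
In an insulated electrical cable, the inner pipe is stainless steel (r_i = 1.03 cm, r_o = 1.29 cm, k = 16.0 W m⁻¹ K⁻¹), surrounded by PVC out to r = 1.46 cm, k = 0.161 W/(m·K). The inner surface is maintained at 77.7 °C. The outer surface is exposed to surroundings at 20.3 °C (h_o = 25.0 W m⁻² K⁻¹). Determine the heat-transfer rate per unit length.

Q' = 102 W/m

Resistance network (inner→outer):
  R'_stainless steel = ln(0.0129/0.0103)/(2πk) = 0.2251/(2π·16.0) = 0.002239 m·K/W
  R'_PVC = ln(0.0146/0.0129)/(2πk) = 0.1238/(2π·0.161) = 0.1224 m·K/W
  R'_conv,out = 1/(2πr h) = 1/(2π·0.0146·25.0) = 0.4360 m·K/W
ΣR = 0.002239 + 0.1224 + 0.4360 = 0.5606 m·K/W
Q' = ΔT/ΣR = (77.7 °C − 20.3 °C)/0.5606 = 102 W/m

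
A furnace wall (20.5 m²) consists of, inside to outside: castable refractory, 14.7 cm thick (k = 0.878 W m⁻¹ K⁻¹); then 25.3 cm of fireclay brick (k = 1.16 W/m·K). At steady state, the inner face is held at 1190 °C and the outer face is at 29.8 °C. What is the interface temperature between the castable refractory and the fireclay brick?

T = 686 °C

Resistance network (inner→outer):
  R_castable refractory = L/(kA) = 0.147/(0.878·20.5) = 0.008167 K/W
  R_fireclay brick = L/(kA) = 0.253/(1.16·20.5) = 0.01064 K/W
ΣR = 0.008167 + 0.01064 = 0.01881 K/W
Q = ΔT/ΣR = (1190 °C − 29.8 °C)/0.01881 = 61680 W
From the inner boundary to the castable refractory/fireclay brick interface, ΣR_partial = 0.008167 K/W.
T_interface = T_in − Q·ΣR_partial = 1190 °C − (61680)(0.008167) = 686 °C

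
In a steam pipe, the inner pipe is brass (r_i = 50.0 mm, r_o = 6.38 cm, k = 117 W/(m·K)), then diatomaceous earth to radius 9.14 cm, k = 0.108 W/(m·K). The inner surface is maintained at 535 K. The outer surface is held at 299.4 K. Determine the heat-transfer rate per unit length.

Q' = 444 W/m

Resistance network (inner→outer):
  R'_brass = ln(0.0638/0.0500)/(2πk) = 0.2437/(2π·117) = 3.315×10^-4 m·K/W
  R'_diatomaceous earth = ln(0.0914/0.0638)/(2πk) = 0.3595/(2π·0.108) = 0.5298 m·K/W
ΣR = 3.315×10^-4 + 0.5298 = 0.5301 m·K/W
Q' = ΔT/ΣR = (535 K − 299.4 K)/0.5301 = 444 W/m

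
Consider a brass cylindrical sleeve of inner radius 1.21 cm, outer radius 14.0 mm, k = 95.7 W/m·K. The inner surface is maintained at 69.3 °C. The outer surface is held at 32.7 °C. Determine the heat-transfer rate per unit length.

Q' = 2πk·ΔT/ln(r₂/r₁) = 2π × 95.7 × 36.6 / ln(0.0140/0.0121) = 1.51×10^5 W/m

Q' = 1.51×10^5 W/m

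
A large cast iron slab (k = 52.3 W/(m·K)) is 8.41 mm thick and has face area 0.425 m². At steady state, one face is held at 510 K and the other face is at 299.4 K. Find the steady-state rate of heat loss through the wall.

Q = kA·ΔT/L = 52.3 × 0.425 × |510 K − 299.4 K| / 0.00841 = 5.57×10^5 W

Q = 557 kW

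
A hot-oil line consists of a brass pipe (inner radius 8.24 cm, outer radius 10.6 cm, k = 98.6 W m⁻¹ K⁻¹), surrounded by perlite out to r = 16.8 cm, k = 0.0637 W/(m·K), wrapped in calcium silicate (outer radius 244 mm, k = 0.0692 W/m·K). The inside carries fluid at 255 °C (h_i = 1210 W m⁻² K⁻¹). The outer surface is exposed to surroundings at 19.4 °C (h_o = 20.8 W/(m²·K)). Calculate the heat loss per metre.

Resistance network (inner→outer):
  R'_conv,in = 1/(2πr h) = 1/(2π·0.0824·1210) = 0.001596 m·K/W
  R'_brass = ln(0.106/0.0824)/(2πk) = 0.2519/(2π·98.6) = 4.065×10^-4 m·K/W
  R'_perlite = ln(0.168/0.106)/(2πk) = 0.4605/(2π·0.0637) = 1.151 m·K/W
  R'_calcium silicate = ln(0.244/0.168)/(2πk) = 0.3732/(2π·0.0692) = 0.8583 m·K/W
  R'_conv,out = 1/(2πr h) = 1/(2π·0.244·20.8) = 0.03136 m·K/W
ΣR = 0.001596 + 4.065×10^-4 + 1.151 + 0.8583 + 0.03136 = 2.043 m·K/W
Q' = ΔT/ΣR = (255 °C − 19.4 °C)/2.043 = 115 W/m

Q' = 115 W/m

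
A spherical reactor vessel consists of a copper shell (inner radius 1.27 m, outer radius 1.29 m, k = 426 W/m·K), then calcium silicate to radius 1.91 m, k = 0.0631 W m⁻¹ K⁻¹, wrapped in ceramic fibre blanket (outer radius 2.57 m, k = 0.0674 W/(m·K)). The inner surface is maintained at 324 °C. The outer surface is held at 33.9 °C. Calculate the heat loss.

Q = 609 W

Series thermal resistances, inner to outer:
  R_copper = (1/1.27 − 1/1.29)/(4πk) = 0.01221/(4π·426) = 2.280×10^-6 K/W
  R_calcium silicate = (1/1.29 − 1/1.91)/(4πk) = 0.2516/(4π·0.0631) = 0.3173 K/W
  R_ceramic fibre blanket = (1/1.91 − 1/2.57)/(4πk) = 0.1345/(4π·0.0674) = 0.1587 K/W
ΣR = 2.280×10^-6 + 0.3173 + 0.1587 = 0.4760 K/W
Q = ΔT/ΣR = (324 °C − 33.9 °C)/0.4760 = 609 W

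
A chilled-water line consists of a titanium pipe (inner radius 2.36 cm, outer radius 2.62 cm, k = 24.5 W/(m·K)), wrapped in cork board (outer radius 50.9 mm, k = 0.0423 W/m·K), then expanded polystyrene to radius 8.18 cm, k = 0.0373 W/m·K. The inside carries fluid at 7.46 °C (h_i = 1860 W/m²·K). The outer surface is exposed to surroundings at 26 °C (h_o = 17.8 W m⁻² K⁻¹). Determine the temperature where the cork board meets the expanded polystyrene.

T = 17.5 °C

Treat each layer as a resistance in series:
  R'_conv,in = 1/(2πr h) = 1/(2π·0.0236·1860) = 0.003626 m·K/W
  R'_titanium = ln(0.0262/0.0236)/(2πk) = 0.1045/(2π·24.5) = 6.789×10^-4 m·K/W
  R'_cork board = ln(0.0509/0.0262)/(2πk) = 0.6641/(2π·0.0423) = 2.499 m·K/W
  R'_expanded polystyrene = ln(0.0818/0.0509)/(2πk) = 0.4744/(2π·0.0373) = 2.024 m·K/W
  R'_conv,out = 1/(2πr h) = 1/(2π·0.0818·17.8) = 0.1093 m·K/W
ΣR = 0.003626 + 6.789×10^-4 + 2.499 + 2.024 + 0.1093 = 4.637 m·K/W
Q' = ΔT/ΣR = (7.46 °C − 26 °C)/4.637 = -3.998 W/m
From the inner boundary to the cork board/expanded polystyrene interface, ΣR_partial = 2.503 m·K/W.
T_interface = T_in − Q'·ΣR_partial = 7.46 °C − (-3.998)(2.503) = 17.5 °C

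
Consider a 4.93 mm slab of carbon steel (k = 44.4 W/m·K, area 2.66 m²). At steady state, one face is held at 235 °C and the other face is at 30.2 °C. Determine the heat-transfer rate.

Q = kA·ΔT/L = 44.4 × 2.66 × |235 °C − 30.2 °C| / 0.00493 = 4.91×10^6 W

Q = 4910 kW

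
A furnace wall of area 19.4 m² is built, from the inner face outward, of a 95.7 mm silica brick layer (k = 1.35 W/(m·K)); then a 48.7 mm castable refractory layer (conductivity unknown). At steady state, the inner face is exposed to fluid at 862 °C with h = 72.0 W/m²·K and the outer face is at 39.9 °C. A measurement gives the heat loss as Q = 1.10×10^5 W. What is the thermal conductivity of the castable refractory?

k = 0.809 W/m·K

ΣR = ΔT/Q = |862 − 39.9|/1.10×10^5 = 0.007474 K/W
Known resistances:
  R_conv,in = 1/(hA) = 1/(72.0·19.4) = 7.159×10^-4 K/W
  R_silica brick = L/(kA) = 0.0957/(1.35·19.4) = 0.003654 K/W
R_castable refractory = ΣR − ΣR_known = 0.007474 − 0.004370 = 0.003104 K/W
L/(kA) = 0.003104 ⇒ k = 0.0487/(0.003104·19.4) = 0.809 W/m·K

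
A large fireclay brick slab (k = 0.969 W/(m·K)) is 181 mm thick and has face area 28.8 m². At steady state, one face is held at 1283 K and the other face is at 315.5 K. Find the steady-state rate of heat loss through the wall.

Q = kA·ΔT/L = 0.969 × 28.8 × |1283 K − 315.5 K| / 0.181 = 1.49×10^5 W

Q = 1.49×10^5 W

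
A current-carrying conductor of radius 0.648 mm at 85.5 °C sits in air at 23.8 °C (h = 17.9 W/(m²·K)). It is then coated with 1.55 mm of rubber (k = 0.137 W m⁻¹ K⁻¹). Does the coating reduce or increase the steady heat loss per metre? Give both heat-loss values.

increases: 4.50 → 11.3 W/m

Critical radius for a cylinder: r_cr = k/h = 0.00765 m = 0.765 cm.
Outer radius after coating: r₂ = 6.48×10^-4 + 0.00155 = 0.002198 m.
Since r₁ < r_cr and r₂ ≤ r_cr, the coating moves toward the maximum at r_cr — heat loss rises.
Bare: R = 1/(2πr₁h) = 13.72 m·K/W; Q = 61.7/13.72 = 4.50 W/m.
Coated: R = R_cond + R_conv = 5.464 m·K/W; Q = 61.7/5.464 = 11.3 W/m.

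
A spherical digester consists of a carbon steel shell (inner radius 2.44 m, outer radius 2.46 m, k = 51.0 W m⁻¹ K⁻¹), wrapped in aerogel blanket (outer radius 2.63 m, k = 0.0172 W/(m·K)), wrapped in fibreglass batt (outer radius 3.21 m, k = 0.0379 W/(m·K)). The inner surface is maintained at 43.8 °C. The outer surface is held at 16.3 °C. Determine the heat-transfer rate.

Series thermal resistances, inner to outer:
  R_carbon steel = (1/2.44 − 1/2.46)/(4πk) = 0.003332/(4π·51.0) = 5.199×10^-6 K/W
  R_aerogel blanket = (1/2.46 − 1/2.63)/(4πk) = 0.02628/(4π·0.0172) = 0.1216 K/W
  R_fibreglass batt = (1/2.63 − 1/3.21)/(4πk) = 0.06870/(4π·0.0379) = 0.1443 K/W
ΣR = 5.199×10^-6 + 0.1216 + 0.1443 = 0.2659 K/W
Q = ΔT/ΣR = (43.8 °C − 16.3 °C)/0.2659 = 103 W

Q = 103 W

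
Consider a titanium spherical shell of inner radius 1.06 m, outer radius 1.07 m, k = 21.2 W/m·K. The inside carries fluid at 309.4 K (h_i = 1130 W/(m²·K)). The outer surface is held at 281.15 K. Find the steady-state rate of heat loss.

Q = 2.95×10^5 W

Resistance network (inner→outer):
  R_conv,in = 1/(4πr²h) = 1/(4π·1.06²·1130) = 6.268×10^-5 K/W
  R_titanium = (1/1.06 − 1/1.07)/(4πk) = 0.008817/(4π·21.2) = 3.310×10^-5 K/W
ΣR = 6.268×10^-5 + 3.310×10^-5 = 9.578×10^-5 K/W
Q = ΔT/ΣR = (309.4 K − 281.15 K)/9.578×10^-5 = 2.95×10^5 W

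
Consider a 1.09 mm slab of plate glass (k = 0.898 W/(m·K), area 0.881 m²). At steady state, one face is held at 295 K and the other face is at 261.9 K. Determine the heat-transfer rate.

Q = 24000 W

Q = kA·ΔT/L = 0.898 × 0.881 × |295 K − 261.9 K| / 0.00109 = 24000 W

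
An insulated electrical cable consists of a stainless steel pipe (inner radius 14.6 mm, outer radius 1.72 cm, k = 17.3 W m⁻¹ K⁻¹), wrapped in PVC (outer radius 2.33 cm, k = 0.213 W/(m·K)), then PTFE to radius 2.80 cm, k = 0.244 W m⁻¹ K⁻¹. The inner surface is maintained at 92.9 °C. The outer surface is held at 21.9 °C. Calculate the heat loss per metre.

Q' = 204 W/m

Series thermal resistances, inner to outer:
  R'_stainless steel = ln(0.0172/0.0146)/(2πk) = 0.1639/(2π·17.3) = 0.001508 m·K/W
  R'_PVC = ln(0.0233/0.0172)/(2πk) = 0.3035/(2π·0.213) = 0.2268 m·K/W
  R'_PTFE = ln(0.0280/0.0233)/(2πk) = 0.1838/(2π·0.244) = 0.1199 m·K/W
ΣR = 0.001508 + 0.2268 + 0.1199 = 0.3482 m·K/W
Q' = ΔT/ΣR = (92.9 °C − 21.9 °C)/0.3482 = 204 W/m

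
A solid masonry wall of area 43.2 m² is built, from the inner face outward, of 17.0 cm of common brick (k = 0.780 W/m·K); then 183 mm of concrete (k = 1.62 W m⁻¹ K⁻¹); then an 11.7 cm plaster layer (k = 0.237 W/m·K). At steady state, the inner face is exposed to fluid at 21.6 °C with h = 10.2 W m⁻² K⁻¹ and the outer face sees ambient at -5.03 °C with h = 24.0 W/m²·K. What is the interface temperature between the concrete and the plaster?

Treat each layer as a resistance in series:
  R_conv,in = 1/(hA) = 1/(10.2·43.2) = 0.002269 K/W
  R_common brick = L/(kA) = 0.170/(0.780·43.2) = 0.005045 K/W
  R_concrete = L/(kA) = 0.183/(1.62·43.2) = 0.002615 K/W
  R_plaster = L/(kA) = 0.117/(0.237·43.2) = 0.01143 K/W
  R_conv,out = 1/(hA) = 1/(24.0·43.2) = 9.645×10^-4 K/W
ΣR = 0.002269 + 0.005045 + 0.002615 + 0.01143 + 9.645×10^-4 = 0.02232 K/W
Q = ΔT/ΣR = (21.6 °C − -5.03 °C)/0.02232 = 1193 W
From the inner boundary to the concrete/plaster interface, ΣR_partial = 0.009929 K/W.
T_interface = T_in − Q·ΣR_partial = 21.6 °C − (1193)(0.009929) = 9.75 °C

T = 9.75 °C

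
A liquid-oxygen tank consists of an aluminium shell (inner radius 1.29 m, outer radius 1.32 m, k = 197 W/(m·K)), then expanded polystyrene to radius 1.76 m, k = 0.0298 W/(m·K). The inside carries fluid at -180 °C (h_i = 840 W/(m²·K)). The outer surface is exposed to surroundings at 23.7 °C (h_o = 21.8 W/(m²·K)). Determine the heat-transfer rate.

Treat each layer as a resistance in series:
  R_conv,in = 1/(4πr²h) = 1/(4π·1.29²·840) = 5.693×10^-5 K/W
  R_aluminium = (1/1.29 − 1/1.32)/(4πk) = 0.01762/(4π·197) = 7.117×10^-6 K/W
  R_expanded polystyrene = (1/1.32 − 1/1.76)/(4πk) = 0.1894/(4π·0.0298) = 0.5058 K/W
  R_conv,out = 1/(4πr²h) = 1/(4π·1.76²·21.8) = 0.001178 K/W
ΣR = 5.693×10^-5 + 7.117×10^-6 + 0.5058 + 0.001178 = 0.5070 K/W
Q = ΔT/ΣR = (-180 °C − 23.7 °C)/0.5070 = -402 W
(Negative Q ⇒ heat flows inward; heat gain = 402 W.)

Q = 402 W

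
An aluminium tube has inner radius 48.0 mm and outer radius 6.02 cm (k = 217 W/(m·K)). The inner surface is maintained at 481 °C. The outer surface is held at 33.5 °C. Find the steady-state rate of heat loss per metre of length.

Q' = 2πk·ΔT/ln(r₂/r₁) = 2π × 217 × 447.5 / ln(0.0602/0.0480) = 2.69×10^6 W/m

Q' = 2.69×10^6 W/m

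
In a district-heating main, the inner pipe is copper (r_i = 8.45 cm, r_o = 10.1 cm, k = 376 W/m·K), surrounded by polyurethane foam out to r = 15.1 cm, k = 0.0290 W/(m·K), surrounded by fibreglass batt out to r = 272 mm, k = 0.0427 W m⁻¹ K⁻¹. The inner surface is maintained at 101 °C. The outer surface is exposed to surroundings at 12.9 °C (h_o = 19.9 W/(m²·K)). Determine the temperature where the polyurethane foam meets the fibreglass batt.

Resistance network (inner→outer):
  R'_copper = ln(0.101/0.0845)/(2πk) = 0.1784/(2π·376) = 7.550×10^-5 m·K/W
  R'_polyurethane foam = ln(0.151/0.101)/(2πk) = 0.4022/(2π·0.0290) = 2.207 m·K/W
  R'_fibreglass batt = ln(0.272/0.151)/(2πk) = 0.5885/(2π·0.0427) = 2.194 m·K/W
  R'_conv,out = 1/(2πr h) = 1/(2π·0.272·19.9) = 0.02940 m·K/W
ΣR = 7.550×10^-5 + 2.207 + 2.194 + 0.02940 = 4.430 m·K/W
Q' = ΔT/ΣR = (101 °C − 12.9 °C)/4.430 = 19.89 W/m
From the inner boundary to the polyurethane foam/fibreglass batt interface, ΣR_partial = 2.207 m·K/W.
T_interface = T_in − Q'·ΣR_partial = 101 °C − (19.89)(2.207) = 57.1 °C

T = 57.1 °C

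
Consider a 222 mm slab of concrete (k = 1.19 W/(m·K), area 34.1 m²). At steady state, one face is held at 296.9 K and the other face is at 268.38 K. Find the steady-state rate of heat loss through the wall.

Q = kA·ΔT/L = 1.19 × 34.1 × |296.9 K − 268.38 K| / 0.222 = 5210 W

Q = 5210 W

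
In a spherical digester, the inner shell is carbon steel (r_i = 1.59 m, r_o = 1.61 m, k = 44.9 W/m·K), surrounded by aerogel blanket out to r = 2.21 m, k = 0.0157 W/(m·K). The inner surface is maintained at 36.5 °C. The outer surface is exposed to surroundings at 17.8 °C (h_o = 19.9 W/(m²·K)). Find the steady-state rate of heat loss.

Q = 21.9 W

Treat each layer as a resistance in series:
  R_carbon steel = (1/1.59 − 1/1.61)/(4πk) = 0.007813/(4π·44.9) = 1.385×10^-5 K/W
  R_aerogel blanket = (1/1.61 − 1/2.21)/(4πk) = 0.1686/(4π·0.0157) = 0.8547 K/W
  R_conv,out = 1/(4πr²h) = 1/(4π·2.21²·19.9) = 8.188×10^-4 K/W
ΣR = 1.385×10^-5 + 0.8547 + 8.188×10^-4 = 0.8555 K/W
Q = ΔT/ΣR = (36.5 °C − 17.8 °C)/0.8555 = 21.9 W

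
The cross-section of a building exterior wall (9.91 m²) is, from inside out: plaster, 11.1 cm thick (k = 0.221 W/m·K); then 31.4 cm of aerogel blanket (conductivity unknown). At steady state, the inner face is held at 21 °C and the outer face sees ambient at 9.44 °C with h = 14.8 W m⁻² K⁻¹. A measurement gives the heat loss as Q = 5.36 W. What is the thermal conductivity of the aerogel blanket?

ΣR = ΔT/Q = |21 − 9.44|/5.36 = 2.157 K/W
Known resistances:
  R_plaster = L/(kA) = 0.111/(0.221·9.91) = 0.05068 K/W
  R_conv,out = 1/(hA) = 1/(14.8·9.91) = 0.006818 K/W
R_aerogel blanket = ΣR − ΣR_known = 2.157 − 0.05750 = 2.099 K/W
L/(kA) = 2.099 ⇒ k = 0.314/(2.099·9.91) = 0.0151 W/m·K

k = 0.0151 W/m·K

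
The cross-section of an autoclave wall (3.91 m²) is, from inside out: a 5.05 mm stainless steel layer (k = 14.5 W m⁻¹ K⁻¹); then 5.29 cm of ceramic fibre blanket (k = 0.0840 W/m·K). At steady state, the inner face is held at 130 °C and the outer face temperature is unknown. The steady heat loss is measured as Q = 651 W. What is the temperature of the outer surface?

T_out = 25.1 °C

Sum the resistances:
  R_stainless steel = L/(kA) = 0.00505/(14.5·3.91) = 8.907×10^-5 K/W
  R_ceramic fibre blanket = L/(kA) = 0.0529/(0.0840·3.91) = 0.1611 K/W
ΣR = 0.1612 K/W
ΔT = Q·ΣR = 651 × 0.1612 = 104.9 K
Heat flows outward, so T_out = T_in − ΔT = 130 − 104.9 = 25.1 °C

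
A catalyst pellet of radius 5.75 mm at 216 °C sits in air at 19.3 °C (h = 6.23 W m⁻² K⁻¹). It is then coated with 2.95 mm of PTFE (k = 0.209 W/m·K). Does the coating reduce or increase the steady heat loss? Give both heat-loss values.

increases: 0.509 → 1.03 W

Critical radius for a sphere: r_cr = 2k/h = 0.0671 m = 6.71 cm.
Outer radius after coating: r₂ = 0.00575 + 0.00295 = 0.00870 m.
Since r₁ < r_cr and r₂ ≤ r_cr, the coating moves toward the maximum at r_cr — heat loss rises.
Bare: R = 1/(4πr₁²h) = 386.3 K/W; Q = 196.7/386.3 = 0.509 W.
Coated: R = R_cond + R_conv = 191.2 K/W; Q = 196.7/191.2 = 1.03 W.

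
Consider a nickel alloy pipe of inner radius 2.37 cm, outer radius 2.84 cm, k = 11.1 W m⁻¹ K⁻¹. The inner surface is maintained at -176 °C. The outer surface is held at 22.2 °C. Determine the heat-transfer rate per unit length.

Q' = 76.4 kW/m

Q' = 2πk·ΔT/ln(r₂/r₁) = 2π × 11.1 × 198.2 / ln(0.0284/0.0237) = 76400 W/m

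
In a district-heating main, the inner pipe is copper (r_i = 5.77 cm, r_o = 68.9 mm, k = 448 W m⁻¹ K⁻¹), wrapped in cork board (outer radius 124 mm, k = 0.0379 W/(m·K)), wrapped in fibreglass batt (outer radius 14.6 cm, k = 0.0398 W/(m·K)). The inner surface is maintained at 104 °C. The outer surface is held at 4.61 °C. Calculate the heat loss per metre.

Q' = 31.8 W/m

Series thermal resistances, inner to outer:
  R'_copper = ln(0.0689/0.0577)/(2πk) = 0.1774/(2π·448) = 6.302×10^-5 m·K/W
  R'_cork board = ln(0.124/0.0689)/(2πk) = 0.5876/(2π·0.0379) = 2.468 m·K/W
  R'_fibreglass batt = ln(0.146/0.124)/(2πk) = 0.1633/(2π·0.0398) = 0.6531 m·K/W
ΣR = 6.302×10^-5 + 2.468 + 0.6531 = 3.121 m·K/W
Q' = ΔT/ΣR = (104 °C − 4.61 °C)/3.121 = 31.8 W/m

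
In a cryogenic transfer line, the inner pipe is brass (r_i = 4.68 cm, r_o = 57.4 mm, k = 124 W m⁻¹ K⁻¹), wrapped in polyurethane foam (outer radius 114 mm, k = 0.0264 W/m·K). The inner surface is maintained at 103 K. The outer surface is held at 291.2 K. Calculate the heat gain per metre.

Series thermal resistances, inner to outer:
  R'_brass = ln(0.0574/0.0468)/(2πk) = 0.2042/(2π·124) = 2.620×10^-4 m·K/W
  R'_polyurethane foam = ln(0.114/0.0574)/(2πk) = 0.6862/(2π·0.0264) = 4.137 m·K/W
ΣR = 2.620×10^-4 + 4.137 = 4.137 m·K/W
Q' = ΔT/ΣR = (103 K − 291.2 K)/4.137 = -45.5 W/m
(Negative Q' ⇒ heat flows inward; heat gain = 45.5 W/m.)

Q' = 45.5 W/m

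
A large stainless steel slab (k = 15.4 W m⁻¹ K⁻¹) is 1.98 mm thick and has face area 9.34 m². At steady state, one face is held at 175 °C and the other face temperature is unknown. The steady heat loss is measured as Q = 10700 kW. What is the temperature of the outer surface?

Sum the resistances:
  R_stainless steel = L/(kA) = 0.00198/(15.4·9.34) = 1.377×10^-5 K/W
ΣR = 1.377×10^-5 K/W
ΔT = Q·ΣR = 1.07×10^7 × 1.377×10^-5 = 147.3 K
Heat flows outward, so T_out = T_in − ΔT = 175 − 147.3 = 27.7 °C

T_out = 27.7 °C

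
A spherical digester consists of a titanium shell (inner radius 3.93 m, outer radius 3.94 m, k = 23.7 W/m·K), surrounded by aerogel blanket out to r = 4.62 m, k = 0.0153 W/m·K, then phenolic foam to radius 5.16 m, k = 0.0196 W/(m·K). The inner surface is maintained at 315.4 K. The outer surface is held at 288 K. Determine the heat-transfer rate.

Q = 95.7 W

Series thermal resistances, inner to outer:
  R_titanium = (1/3.93 − 1/3.94)/(4πk) = 6.458×10^-4/(4π·23.7) = 2.168×10^-6 K/W
  R_aerogel blanket = (1/3.94 − 1/4.62)/(4πk) = 0.03736/(4π·0.0153) = 0.1943 K/W
  R_phenolic foam = (1/4.62 − 1/5.16)/(4πk) = 0.02265/(4π·0.0196) = 0.09197 K/W
ΣR = 2.168×10^-6 + 0.1943 + 0.09197 = 0.2863 K/W
Q = ΔT/ΣR = (315.4 K − 288 K)/0.2863 = 95.7 W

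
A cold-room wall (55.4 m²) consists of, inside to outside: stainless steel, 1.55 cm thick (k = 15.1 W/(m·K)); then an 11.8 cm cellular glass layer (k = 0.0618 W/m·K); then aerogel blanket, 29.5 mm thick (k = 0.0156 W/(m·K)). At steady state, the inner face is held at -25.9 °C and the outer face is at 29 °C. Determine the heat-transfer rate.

Series thermal resistances, inner to outer:
  R_stainless steel = L/(kA) = 0.0155/(15.1·55.4) = 1.853×10^-5 K/W
  R_cellular glass = L/(kA) = 0.118/(0.0618·55.4) = 0.03447 K/W
  R_aerogel blanket = L/(kA) = 0.0295/(0.0156·55.4) = 0.03413 K/W
ΣR = 1.853×10^-5 + 0.03447 + 0.03413 = 0.06862 K/W
Q = ΔT/ΣR = (-25.9 °C − 29 °C)/0.06862 = -800 W
(Negative Q ⇒ heat flows inward; heat gain = 800 W.)

Q = 800 W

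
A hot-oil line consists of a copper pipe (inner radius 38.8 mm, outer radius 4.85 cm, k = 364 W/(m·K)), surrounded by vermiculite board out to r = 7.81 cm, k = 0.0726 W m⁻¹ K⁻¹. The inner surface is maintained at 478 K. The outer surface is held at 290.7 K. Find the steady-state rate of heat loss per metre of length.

Resistance network (inner→outer):
  R'_copper = ln(0.0485/0.0388)/(2πk) = 0.2231/(2π·364) = 9.757×10^-5 m·K/W
  R'_vermiculite board = ln(0.0781/0.0485)/(2πk) = 0.4764/(2π·0.0726) = 1.044 m·K/W
ΣR = 9.757×10^-5 + 1.044 = 1.044 m·K/W
Q' = ΔT/ΣR = (478 K − 290.7 K)/1.044 = 179 W/m

Q' = 179 W/m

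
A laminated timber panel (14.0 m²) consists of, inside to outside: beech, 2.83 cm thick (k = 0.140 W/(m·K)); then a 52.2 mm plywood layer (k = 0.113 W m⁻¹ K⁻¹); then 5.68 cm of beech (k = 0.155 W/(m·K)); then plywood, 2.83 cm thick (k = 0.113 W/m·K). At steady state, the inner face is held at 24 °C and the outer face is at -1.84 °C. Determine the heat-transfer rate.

Q = 282 W

Resistance network (inner→outer):
  R_beech = L/(kA) = 0.0283/(0.140·14.0) = 0.01444 K/W
  R_plywood = L/(kA) = 0.0522/(0.113·14.0) = 0.03300 K/W
  R_beech = L/(kA) = 0.0568/(0.155·14.0) = 0.02618 K/W
  R_plywood = L/(kA) = 0.0283/(0.113·14.0) = 0.01789 K/W
ΣR = 0.01444 + 0.03300 + 0.02618 + 0.01789 = 0.09151 K/W
Q = ΔT/ΣR = (24 °C − -1.84 °C)/0.09151 = 282 W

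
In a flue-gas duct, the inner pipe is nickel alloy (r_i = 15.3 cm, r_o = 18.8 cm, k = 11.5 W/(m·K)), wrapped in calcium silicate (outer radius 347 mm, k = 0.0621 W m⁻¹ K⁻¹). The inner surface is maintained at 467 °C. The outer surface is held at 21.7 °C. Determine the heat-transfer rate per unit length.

Series thermal resistances, inner to outer:
  R'_nickel alloy = ln(0.188/0.153)/(2πk) = 0.2060/(2π·11.5) = 0.002851 m·K/W
  R'_calcium silicate = ln(0.347/0.188)/(2πk) = 0.6129/(2π·0.0621) = 1.571 m·K/W
ΣR = 0.002851 + 1.571 = 1.574 m·K/W
Q' = ΔT/ΣR = (467 °C − 21.7 °C)/1.574 = 283 W/m

Q' = 283 W/m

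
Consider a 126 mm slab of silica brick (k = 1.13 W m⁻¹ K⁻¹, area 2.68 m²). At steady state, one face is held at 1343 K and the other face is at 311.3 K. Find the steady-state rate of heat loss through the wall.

Q = kA·ΔT/L = 1.13 × 2.68 × |1343 K − 311.3 K| / 0.126 = 24800 W

Q = 24800 W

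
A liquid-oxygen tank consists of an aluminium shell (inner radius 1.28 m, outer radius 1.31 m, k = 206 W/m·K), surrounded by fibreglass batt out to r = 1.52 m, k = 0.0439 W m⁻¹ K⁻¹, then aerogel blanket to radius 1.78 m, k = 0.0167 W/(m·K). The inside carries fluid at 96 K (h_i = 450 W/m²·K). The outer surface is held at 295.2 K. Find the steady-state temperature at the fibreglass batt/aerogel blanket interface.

Resistance network (inner→outer):
  R_conv,in = 1/(4πr²h) = 1/(4π·1.28²·450) = 1.079×10^-4 K/W
  R_aluminium = (1/1.28 − 1/1.31)/(4πk) = 0.01789/(4π·206) = 6.911×10^-6 K/W
  R_fibreglass batt = (1/1.31 − 1/1.52)/(4πk) = 0.1055/(4π·0.0439) = 0.1912 K/W
  R_aerogel blanket = (1/1.52 − 1/1.78)/(4πk) = 0.09610/(4π·0.0167) = 0.4579 K/W
ΣR = 1.079×10^-4 + 6.911×10^-6 + 0.1912 + 0.4579 = 0.6492 K/W
Q = ΔT/ΣR = (96 K − 295.2 K)/0.6492 = -306.8 W
From the inner boundary to the fibreglass batt/aerogel blanket interface, ΣR_partial = 0.1913 K/W.
T_interface = T_in − Q·ΣR_partial = 96 K − (-306.8)(0.1913) = 155 K

T = 155 K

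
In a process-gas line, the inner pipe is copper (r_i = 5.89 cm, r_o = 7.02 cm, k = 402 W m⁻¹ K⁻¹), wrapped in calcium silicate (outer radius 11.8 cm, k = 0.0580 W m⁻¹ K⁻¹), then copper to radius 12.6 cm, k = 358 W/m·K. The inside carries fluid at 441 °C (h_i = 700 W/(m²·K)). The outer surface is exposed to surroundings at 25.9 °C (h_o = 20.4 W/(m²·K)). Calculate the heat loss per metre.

Q' = 278 W/m

Resistance network (inner→outer):
  R'_conv,in = 1/(2πr h) = 1/(2π·0.0589·700) = 0.003860 m·K/W
  R'_copper = ln(0.0702/0.0589)/(2πk) = 0.1755/(2π·402) = 6.948×10^-5 m·K/W
  R'_calcium silicate = ln(0.118/0.0702)/(2πk) = 0.5193/(2π·0.0580) = 1.425 m·K/W
  R'_copper = ln(0.126/0.118)/(2πk) = 0.06560/(2π·358) = 2.916×10^-5 m·K/W
  R'_conv,out = 1/(2πr h) = 1/(2π·0.126·20.4) = 0.06192 m·K/W
ΣR = 0.003860 + 6.948×10^-5 + 1.425 + 2.916×10^-5 + 0.06192 = 1.491 m·K/W
Q' = ΔT/ΣR = (441 °C − 25.9 °C)/1.491 = 278 W/m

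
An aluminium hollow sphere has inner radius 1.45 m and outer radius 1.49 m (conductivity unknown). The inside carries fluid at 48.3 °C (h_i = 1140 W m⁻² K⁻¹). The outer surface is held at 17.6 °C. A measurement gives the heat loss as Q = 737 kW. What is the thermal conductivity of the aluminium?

ΣR = ΔT/Q = |48.3 − 17.6|/7.37×10^5 = 4.166×10^-5 K/W
Known resistances:
  R_conv,in = 1/(4πr²h) = 1/(4π·1.45²·1140) = 3.320×10^-5 K/W
R_aluminium = ΣR − ΣR_known = 4.166×10^-5 − 3.320×10^-5 = 8.460×10^-6 K/W
(1/r₁−1/r₂)/(4πk) = 8.460×10^-6 ⇒ k = 0.01851/(4π·8.460×10^-6) = 174 W/m·K

k = 174 W/m·K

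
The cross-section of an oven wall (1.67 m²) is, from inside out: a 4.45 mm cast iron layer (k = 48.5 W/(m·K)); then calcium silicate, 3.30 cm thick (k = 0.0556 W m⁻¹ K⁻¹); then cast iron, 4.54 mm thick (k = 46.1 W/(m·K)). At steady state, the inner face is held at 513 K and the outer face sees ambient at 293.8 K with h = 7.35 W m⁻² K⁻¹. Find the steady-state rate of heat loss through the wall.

Q = 502 W

Series thermal resistances, inner to outer:
  R_cast iron = L/(kA) = 0.00445/(48.5·1.67) = 5.494×10^-5 K/W
  R_calcium silicate = L/(kA) = 0.0330/(0.0556·1.67) = 0.3554 K/W
  R_cast iron = L/(kA) = 0.00454/(46.1·1.67) = 5.897×10^-5 K/W
  R_conv,out = 1/(hA) = 1/(7.35·1.67) = 0.08147 K/W
ΣR = 5.494×10^-5 + 0.3554 + 5.897×10^-5 + 0.08147 = 0.4370 K/W
Q = ΔT/ΣR = (513 K − 293.8 K)/0.4370 = 502 W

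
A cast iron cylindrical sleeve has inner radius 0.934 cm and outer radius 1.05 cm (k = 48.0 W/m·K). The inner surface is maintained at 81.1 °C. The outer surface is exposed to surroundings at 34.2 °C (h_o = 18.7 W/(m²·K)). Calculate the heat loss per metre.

Q' = 57.8 W/m

Treat each layer as a resistance in series:
  R'_cast iron = ln(0.0105/0.00934)/(2πk) = 0.1171/(2π·48.0) = 3.882×10^-4 m·K/W
  R'_conv,out = 1/(2πr h) = 1/(2π·0.0105·18.7) = 0.8106 m·K/W
ΣR = 3.882×10^-4 + 0.8106 = 0.8110 m·K/W
Q' = ΔT/ΣR = (81.1 °C − 34.2 °C)/0.8110 = 57.8 W/m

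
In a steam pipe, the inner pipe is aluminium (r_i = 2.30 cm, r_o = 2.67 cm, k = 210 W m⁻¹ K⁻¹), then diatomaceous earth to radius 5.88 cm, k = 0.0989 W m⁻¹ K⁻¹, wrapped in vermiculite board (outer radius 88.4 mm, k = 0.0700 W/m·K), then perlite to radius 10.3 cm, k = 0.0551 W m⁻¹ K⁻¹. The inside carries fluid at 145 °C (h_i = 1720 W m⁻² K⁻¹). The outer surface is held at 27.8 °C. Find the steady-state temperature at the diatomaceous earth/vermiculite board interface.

Treat each layer as a resistance in series:
  R'_conv,in = 1/(2πr h) = 1/(2π·0.0230·1720) = 0.004023 m·K/W
  R'_aluminium = ln(0.0267/0.0230)/(2πk) = 0.1492/(2π·210) = 1.131×10^-4 m·K/W
  R'_diatomaceous earth = ln(0.0588/0.0267)/(2πk) = 0.7895/(2π·0.0989) = 1.270 m·K/W
  R'_vermiculite board = ln(0.0884/0.0588)/(2πk) = 0.4077/(2π·0.0700) = 0.9270 m·K/W
  R'_perlite = ln(0.103/0.0884)/(2πk) = 0.1529/(2π·0.0551) = 0.4415 m·K/W
ΣR = 0.004023 + 1.131×10^-4 + 1.270 + 0.9270 + 0.4415 = 2.643 m·K/W
Q' = ΔT/ΣR = (145 °C − 27.8 °C)/2.643 = 44.34 W/m
From the inner boundary to the diatomaceous earth/vermiculite board interface, ΣR_partial = 1.274 m·K/W.
T_interface = T_in − Q'·ΣR_partial = 145 °C − (44.34)(1.274) = 88.5 °C

T = 88.5 °C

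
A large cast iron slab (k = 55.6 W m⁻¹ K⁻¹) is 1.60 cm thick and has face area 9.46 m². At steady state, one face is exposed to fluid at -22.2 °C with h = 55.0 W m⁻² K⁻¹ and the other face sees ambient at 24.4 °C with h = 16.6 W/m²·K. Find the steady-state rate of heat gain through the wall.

Resistance network (inner→outer):
  R_conv,in = 1/(hA) = 1/(55.0·9.46) = 0.001922 K/W
  R_cast iron = L/(kA) = 0.0160/(55.6·9.46) = 3.042×10^-5 K/W
  R_conv,out = 1/(hA) = 1/(16.6·9.46) = 0.006368 K/W
ΣR = 0.001922 + 3.042×10^-5 + 0.006368 = 0.008320 K/W
Q = ΔT/ΣR = (-22.2 °C − 24.4 °C)/0.008320 = -5600 W
(Negative Q ⇒ heat flows inward; heat gain = 5600 W.)

Q = 5.60 kW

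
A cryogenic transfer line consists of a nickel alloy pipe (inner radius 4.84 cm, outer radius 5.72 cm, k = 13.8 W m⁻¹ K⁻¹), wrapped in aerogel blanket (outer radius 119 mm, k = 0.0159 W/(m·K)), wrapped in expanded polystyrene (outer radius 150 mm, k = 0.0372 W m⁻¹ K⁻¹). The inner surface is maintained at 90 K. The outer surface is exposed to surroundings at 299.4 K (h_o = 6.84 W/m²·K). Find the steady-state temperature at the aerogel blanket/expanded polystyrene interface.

Resistance network (inner→outer):
  R'_nickel alloy = ln(0.0572/0.0484)/(2πk) = 0.1671/(2π·13.8) = 0.001927 m·K/W
  R'_aerogel blanket = ln(0.119/0.0572)/(2πk) = 0.7326/(2π·0.0159) = 7.333 m·K/W
  R'_expanded polystyrene = ln(0.150/0.119)/(2πk) = 0.2315/(2π·0.0372) = 0.9905 m·K/W
  R'_conv,out = 1/(2πr h) = 1/(2π·0.150·6.84) = 0.1551 m·K/W
ΣR = 0.001927 + 7.333 + 0.9905 + 0.1551 = 8.481 m·K/W
Q' = ΔT/ΣR = (90 K − 299.4 K)/8.481 = -24.69 W/m
From the inner boundary to the aerogel blanket/expanded polystyrene interface, ΣR_partial = 7.335 m·K/W.
T_interface = T_in − Q'·ΣR_partial = 90 K − (-24.69)(7.335) = 271.1 K

T = 271.1 K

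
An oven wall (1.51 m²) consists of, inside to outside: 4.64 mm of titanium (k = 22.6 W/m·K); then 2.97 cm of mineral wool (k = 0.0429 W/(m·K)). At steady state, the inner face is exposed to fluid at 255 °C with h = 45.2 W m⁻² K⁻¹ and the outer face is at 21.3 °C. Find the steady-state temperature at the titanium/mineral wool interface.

Series thermal resistances, inner to outer:
  R_conv,in = 1/(hA) = 1/(45.2·1.51) = 0.01465 K/W
  R_titanium = L/(kA) = 0.00464/(22.6·1.51) = 1.360×10^-4 K/W
  R_mineral wool = L/(kA) = 0.0297/(0.0429·1.51) = 0.4585 K/W
ΣR = 0.01465 + 1.360×10^-4 + 0.4585 = 0.4733 K/W
Q = ΔT/ΣR = (255 °C − 21.3 °C)/0.4733 = 493.8 W
From the inner boundary to the titanium/mineral wool interface, ΣR_partial = 0.01479 K/W.
T_interface = T_in − Q·ΣR_partial = 255 °C − (493.8)(0.01479) = 248 °C

T = 248 °C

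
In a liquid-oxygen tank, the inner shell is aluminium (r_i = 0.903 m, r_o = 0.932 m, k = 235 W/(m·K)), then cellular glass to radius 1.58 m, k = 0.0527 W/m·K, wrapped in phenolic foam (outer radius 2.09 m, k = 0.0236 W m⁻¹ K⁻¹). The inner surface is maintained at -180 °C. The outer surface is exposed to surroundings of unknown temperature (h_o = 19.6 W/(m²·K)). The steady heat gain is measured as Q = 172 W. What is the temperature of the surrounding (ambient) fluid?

Sum the resistances:
  R_aluminium = (1/0.903 − 1/0.932)/(4πk) = 0.03446/(4π·235) = 1.167×10^-5 K/W
  R_cellular glass = (1/0.932 − 1/1.58)/(4πk) = 0.4400/(4π·0.0527) = 0.6645 K/W
  R_phenolic foam = (1/1.58 − 1/2.09)/(4πk) = 0.1544/(4π·0.0236) = 0.5208 K/W
  R_conv,out = 1/(4πr²h) = 1/(4π·2.09²·19.6) = 9.295×10^-4 K/W
ΣR = 1.186 K/W
ΔT = Q·ΣR = 172 × 1.186 = 204.0 K
Heat flows inward, so T_out = T_in + ΔT = -180 + 204.0 = 24.0 °C

T_out = 24.0 °C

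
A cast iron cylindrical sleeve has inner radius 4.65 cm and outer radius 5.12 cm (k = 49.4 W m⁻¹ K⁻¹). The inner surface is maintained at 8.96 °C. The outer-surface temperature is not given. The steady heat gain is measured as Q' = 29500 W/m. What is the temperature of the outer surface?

Series resistances:
  R'_cast iron = ln(0.0512/0.0465)/(2πk) = 0.09629/(2π·49.4) = 3.102×10^-4 m·K/W
ΣR = 3.102×10^-4 m·K/W
ΔT = Q'·ΣR = 29500 × 3.102×10^-4 = 9.151 K
Heat flows inward, so T_out = T_in + ΔT = 8.96 + 9.151 = 18.1 °C

T_out = 18.1 °C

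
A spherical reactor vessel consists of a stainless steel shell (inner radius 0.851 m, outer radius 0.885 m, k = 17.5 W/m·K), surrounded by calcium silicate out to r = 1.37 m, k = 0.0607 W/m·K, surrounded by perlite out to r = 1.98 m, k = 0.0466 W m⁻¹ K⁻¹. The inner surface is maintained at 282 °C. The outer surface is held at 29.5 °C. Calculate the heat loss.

Q = 278 W

Treat each layer as a resistance in series:
  R_stainless steel = (1/0.851 − 1/0.885)/(4πk) = 0.04514/(4π·17.5) = 2.053×10^-4 K/W
  R_calcium silicate = (1/0.885 − 1/1.37)/(4πk) = 0.4000/(4π·0.0607) = 0.5244 K/W
  R_perlite = (1/1.37 − 1/1.98)/(4πk) = 0.2249/(4π·0.0466) = 0.3840 K/W
ΣR = 2.053×10^-4 + 0.5244 + 0.3840 = 0.9086 K/W
Q = ΔT/ΣR = (282 °C − 29.5 °C)/0.9086 = 278 W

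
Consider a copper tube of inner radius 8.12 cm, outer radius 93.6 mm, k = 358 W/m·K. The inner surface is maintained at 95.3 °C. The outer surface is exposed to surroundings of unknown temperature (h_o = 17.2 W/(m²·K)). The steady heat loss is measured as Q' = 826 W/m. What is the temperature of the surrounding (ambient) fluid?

Sum the resistances:
  R'_copper = ln(0.0936/0.0812)/(2πk) = 0.1421/(2π·358) = 6.318×10^-5 m·K/W
  R'_conv,out = 1/(2πr h) = 1/(2π·0.0936·17.2) = 0.09886 m·K/W
ΣR = 0.09892 m·K/W
ΔT = Q'·ΣR = 826 × 0.09892 = 81.71 K
Heat flows outward, so T_out = T_in − ΔT = 95.3 − 81.71 = 13.6 °C

T_out = 13.6 °C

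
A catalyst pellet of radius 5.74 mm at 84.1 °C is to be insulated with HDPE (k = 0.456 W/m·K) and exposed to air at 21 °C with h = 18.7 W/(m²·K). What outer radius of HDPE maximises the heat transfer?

For a sphere, r_cr = 2k_ins/h = 2·0.456/18.7 = 0.0488 m = 4.88 cm

r_cr = 4.88 cm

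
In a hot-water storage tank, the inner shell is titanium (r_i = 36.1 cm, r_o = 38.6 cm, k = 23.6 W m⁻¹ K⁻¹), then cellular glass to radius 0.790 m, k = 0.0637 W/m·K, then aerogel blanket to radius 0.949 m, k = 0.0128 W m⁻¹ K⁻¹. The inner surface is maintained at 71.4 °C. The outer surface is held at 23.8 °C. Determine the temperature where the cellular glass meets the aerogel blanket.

T = 44.9 °C

Series thermal resistances, inner to outer:
  R_titanium = (1/0.361 − 1/0.386)/(4πk) = 0.1794/(4π·23.6) = 6.050×10^-4 K/W
  R_cellular glass = (1/0.386 − 1/0.790)/(4πk) = 1.325/(4π·0.0637) = 1.655 K/W
  R_aerogel blanket = (1/0.790 − 1/0.949)/(4πk) = 0.2121/(4π·0.0128) = 1.319 K/W
ΣR = 6.050×10^-4 + 1.655 + 1.319 = 2.975 K/W
Q = ΔT/ΣR = (71.4 °C − 23.8 °C)/2.975 = 16.00 W
From the inner boundary to the cellular glass/aerogel blanket interface, ΣR_partial = 1.656 K/W.
T_interface = T_in − Q·ΣR_partial = 71.4 °C − (16.00)(1.656) = 44.9 °C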